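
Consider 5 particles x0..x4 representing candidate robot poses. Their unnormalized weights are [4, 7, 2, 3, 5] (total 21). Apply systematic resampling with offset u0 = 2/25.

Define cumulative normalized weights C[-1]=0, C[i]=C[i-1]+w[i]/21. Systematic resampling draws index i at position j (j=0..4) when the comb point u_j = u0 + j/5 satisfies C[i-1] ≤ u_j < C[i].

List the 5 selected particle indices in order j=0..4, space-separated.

C = [4/21, 11/21, 13/21, 16/21, 1]
j=0: u_0=2/25 ∈ [0, 4/21) → index 0
j=1: u_1=7/25 ∈ [4/21, 11/21) → index 1
j=2: u_2=12/25 ∈ [4/21, 11/21) → index 1
j=3: u_3=17/25 ∈ [13/21, 16/21) → index 3
j=4: u_4=22/25 ∈ [16/21, 1) → index 4

0 1 1 3 4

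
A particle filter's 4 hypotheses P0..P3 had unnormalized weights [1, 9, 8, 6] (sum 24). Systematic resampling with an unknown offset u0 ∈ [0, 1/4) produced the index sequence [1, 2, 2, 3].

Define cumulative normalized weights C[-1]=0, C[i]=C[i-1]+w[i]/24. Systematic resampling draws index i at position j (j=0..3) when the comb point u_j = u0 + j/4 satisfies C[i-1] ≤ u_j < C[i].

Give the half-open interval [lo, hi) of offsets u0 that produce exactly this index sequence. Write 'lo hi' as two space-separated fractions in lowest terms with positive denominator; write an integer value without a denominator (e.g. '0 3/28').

C = [1/24, 5/12, 3/4, 1]
j=0 picked index 1: u0 ∈ [1/24, 5/12)
j=1 picked index 2: u0 ∈ [1/6, 1/2)
j=2 picked index 2: u0 ∈ [-1/12, 1/4)
j=3 picked index 3: u0 ∈ [0, 1/4)
intersection: [1/6, 1/4)

1/6 1/4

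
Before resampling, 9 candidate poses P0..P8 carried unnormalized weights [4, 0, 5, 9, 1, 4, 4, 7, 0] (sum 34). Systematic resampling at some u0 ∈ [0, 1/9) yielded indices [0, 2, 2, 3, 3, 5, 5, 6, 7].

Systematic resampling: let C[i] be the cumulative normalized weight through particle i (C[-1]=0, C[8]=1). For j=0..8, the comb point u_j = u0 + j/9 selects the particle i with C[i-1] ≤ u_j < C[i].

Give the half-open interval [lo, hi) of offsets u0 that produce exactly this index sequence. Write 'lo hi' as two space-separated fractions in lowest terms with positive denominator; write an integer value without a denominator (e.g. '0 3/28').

1/153 1/102

C = [2/17, 2/17, 9/34, 9/17, 19/34, 23/34, 27/34, 1, 1]
j=0 picked index 0: u0 ∈ [0, 2/17)
j=1 picked index 2: u0 ∈ [1/153, 47/306)
j=2 picked index 2: u0 ∈ [-16/153, 13/306)
j=3 picked index 3: u0 ∈ [-7/102, 10/51)
j=4 picked index 3: u0 ∈ [-55/306, 13/153)
j=5 picked index 5: u0 ∈ [1/306, 37/306)
j=6 picked index 5: u0 ∈ [-11/102, 1/102)
j=7 picked index 6: u0 ∈ [-31/306, 5/306)
j=8 picked index 7: u0 ∈ [-29/306, 1/9)
intersection: [1/153, 1/102)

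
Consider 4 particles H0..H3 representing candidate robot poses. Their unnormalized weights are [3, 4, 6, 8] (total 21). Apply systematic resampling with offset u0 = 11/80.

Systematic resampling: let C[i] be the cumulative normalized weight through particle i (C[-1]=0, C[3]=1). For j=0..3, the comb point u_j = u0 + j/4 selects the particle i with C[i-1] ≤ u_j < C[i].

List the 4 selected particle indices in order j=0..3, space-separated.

0 2 3 3

C = [1/7, 1/3, 13/21, 1]
j=0: u_0=11/80 ∈ [0, 1/7) → index 0
j=1: u_1=31/80 ∈ [1/3, 13/21) → index 2
j=2: u_2=51/80 ∈ [13/21, 1) → index 3
j=3: u_3=71/80 ∈ [13/21, 1) → index 3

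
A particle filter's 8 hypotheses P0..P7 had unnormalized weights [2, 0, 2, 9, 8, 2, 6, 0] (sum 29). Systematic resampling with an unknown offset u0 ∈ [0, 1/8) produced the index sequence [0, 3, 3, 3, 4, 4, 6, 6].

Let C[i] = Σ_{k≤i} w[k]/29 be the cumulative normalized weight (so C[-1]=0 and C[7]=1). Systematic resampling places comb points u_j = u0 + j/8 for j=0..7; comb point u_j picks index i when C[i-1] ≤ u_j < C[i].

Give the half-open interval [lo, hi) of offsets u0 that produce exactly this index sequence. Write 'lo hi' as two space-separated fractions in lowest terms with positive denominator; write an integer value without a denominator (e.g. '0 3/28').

5/116 2/29

C = [2/29, 2/29, 4/29, 13/29, 21/29, 23/29, 1, 1]
j=0 picked index 0: u0 ∈ [0, 2/29)
j=1 picked index 3: u0 ∈ [3/232, 75/232)
j=2 picked index 3: u0 ∈ [-13/116, 23/116)
j=3 picked index 3: u0 ∈ [-55/232, 17/232)
j=4 picked index 4: u0 ∈ [-3/58, 13/58)
j=5 picked index 4: u0 ∈ [-41/232, 23/232)
j=6 picked index 6: u0 ∈ [5/116, 1/4)
j=7 picked index 6: u0 ∈ [-19/232, 1/8)
intersection: [5/116, 2/29)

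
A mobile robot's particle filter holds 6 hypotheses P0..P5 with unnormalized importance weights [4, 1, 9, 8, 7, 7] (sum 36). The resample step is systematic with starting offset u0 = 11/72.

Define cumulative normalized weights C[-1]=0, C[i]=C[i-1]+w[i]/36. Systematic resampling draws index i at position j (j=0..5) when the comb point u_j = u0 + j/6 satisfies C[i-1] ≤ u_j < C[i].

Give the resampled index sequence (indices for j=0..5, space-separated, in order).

2 2 3 4 5 5

C = [1/9, 5/36, 7/18, 11/18, 29/36, 1]
j=0: u_0=11/72 ∈ [5/36, 7/18) → index 2
j=1: u_1=23/72 ∈ [5/36, 7/18) → index 2
j=2: u_2=35/72 ∈ [7/18, 11/18) → index 3
j=3: u_3=47/72 ∈ [11/18, 29/36) → index 4
j=4: u_4=59/72 ∈ [29/36, 1) → index 5
j=5: u_5=71/72 ∈ [29/36, 1) → index 5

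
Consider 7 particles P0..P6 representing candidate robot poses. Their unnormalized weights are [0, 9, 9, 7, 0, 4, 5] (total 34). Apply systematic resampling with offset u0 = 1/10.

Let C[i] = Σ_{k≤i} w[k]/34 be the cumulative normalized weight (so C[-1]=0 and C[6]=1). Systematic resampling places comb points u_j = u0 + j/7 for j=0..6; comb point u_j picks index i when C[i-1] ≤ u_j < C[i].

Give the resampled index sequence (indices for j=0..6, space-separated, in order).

1 1 2 2 3 5 6

C = [0, 9/34, 9/17, 25/34, 25/34, 29/34, 1]
j=0: u_0=1/10 ∈ [0, 9/34) → index 1
j=1: u_1=17/70 ∈ [0, 9/34) → index 1
j=2: u_2=27/70 ∈ [9/34, 9/17) → index 2
j=3: u_3=37/70 ∈ [9/34, 9/17) → index 2
j=4: u_4=47/70 ∈ [9/17, 25/34) → index 3
j=5: u_5=57/70 ∈ [25/34, 29/34) → index 5
j=6: u_6=67/70 ∈ [29/34, 1) → index 6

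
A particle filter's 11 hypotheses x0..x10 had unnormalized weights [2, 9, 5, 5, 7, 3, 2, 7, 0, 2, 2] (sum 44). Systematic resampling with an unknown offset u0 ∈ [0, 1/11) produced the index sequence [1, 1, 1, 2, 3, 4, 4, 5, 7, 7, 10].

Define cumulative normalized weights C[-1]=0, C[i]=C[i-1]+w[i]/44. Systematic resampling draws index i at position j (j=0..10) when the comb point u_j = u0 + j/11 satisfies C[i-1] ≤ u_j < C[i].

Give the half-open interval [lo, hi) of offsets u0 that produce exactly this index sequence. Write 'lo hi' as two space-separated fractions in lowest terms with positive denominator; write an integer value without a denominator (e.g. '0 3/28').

1/22 3/44

C = [1/22, 1/4, 4/11, 21/44, 7/11, 31/44, 3/4, 10/11, 10/11, 21/22, 1]
j=0 picked index 1: u0 ∈ [1/22, 1/4)
j=1 picked index 1: u0 ∈ [-1/22, 7/44)
j=2 picked index 1: u0 ∈ [-3/22, 3/44)
j=3 picked index 2: u0 ∈ [-1/44, 1/11)
j=4 picked index 3: u0 ∈ [0, 5/44)
j=5 picked index 4: u0 ∈ [1/44, 2/11)
j=6 picked index 4: u0 ∈ [-3/44, 1/11)
j=7 picked index 5: u0 ∈ [0, 3/44)
j=8 picked index 7: u0 ∈ [1/44, 2/11)
j=9 picked index 7: u0 ∈ [-3/44, 1/11)
j=10 picked index 10: u0 ∈ [1/22, 1/11)
intersection: [1/22, 3/44)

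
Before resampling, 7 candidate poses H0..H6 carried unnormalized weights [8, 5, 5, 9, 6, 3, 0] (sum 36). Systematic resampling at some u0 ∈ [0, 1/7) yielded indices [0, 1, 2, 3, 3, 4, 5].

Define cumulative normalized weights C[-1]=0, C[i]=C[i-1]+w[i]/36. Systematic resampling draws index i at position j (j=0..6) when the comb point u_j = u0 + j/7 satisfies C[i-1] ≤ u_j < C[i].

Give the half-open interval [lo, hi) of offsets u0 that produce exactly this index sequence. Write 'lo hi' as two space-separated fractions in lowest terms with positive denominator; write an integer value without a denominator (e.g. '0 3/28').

5/63 1/7

C = [2/9, 13/36, 1/2, 3/4, 11/12, 1, 1]
j=0 picked index 0: u0 ∈ [0, 2/9)
j=1 picked index 1: u0 ∈ [5/63, 55/252)
j=2 picked index 2: u0 ∈ [19/252, 3/14)
j=3 picked index 3: u0 ∈ [1/14, 9/28)
j=4 picked index 3: u0 ∈ [-1/14, 5/28)
j=5 picked index 4: u0 ∈ [1/28, 17/84)
j=6 picked index 5: u0 ∈ [5/84, 1/7)
intersection: [5/63, 1/7)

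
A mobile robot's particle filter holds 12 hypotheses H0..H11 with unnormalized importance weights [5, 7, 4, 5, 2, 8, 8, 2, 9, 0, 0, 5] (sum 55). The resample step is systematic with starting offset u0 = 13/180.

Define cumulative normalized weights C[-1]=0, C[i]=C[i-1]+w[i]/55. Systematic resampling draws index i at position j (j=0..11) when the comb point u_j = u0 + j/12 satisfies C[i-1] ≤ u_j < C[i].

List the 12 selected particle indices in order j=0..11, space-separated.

0 1 2 3 4 5 6 6 7 8 8 11

C = [1/11, 12/55, 16/55, 21/55, 23/55, 31/55, 39/55, 41/55, 10/11, 10/11, 10/11, 1]
j=0: u_0=13/180 ∈ [0, 1/11) → index 0
j=1: u_1=7/45 ∈ [1/11, 12/55) → index 1
j=2: u_2=43/180 ∈ [12/55, 16/55) → index 2
j=3: u_3=29/90 ∈ [16/55, 21/55) → index 3
j=4: u_4=73/180 ∈ [21/55, 23/55) → index 4
j=5: u_5=22/45 ∈ [23/55, 31/55) → index 5
j=6: u_6=103/180 ∈ [31/55, 39/55) → index 6
j=7: u_7=59/90 ∈ [31/55, 39/55) → index 6
j=8: u_8=133/180 ∈ [39/55, 41/55) → index 7
j=9: u_9=37/45 ∈ [41/55, 10/11) → index 8
j=10: u_10=163/180 ∈ [41/55, 10/11) → index 8
j=11: u_11=89/90 ∈ [10/11, 1) → index 11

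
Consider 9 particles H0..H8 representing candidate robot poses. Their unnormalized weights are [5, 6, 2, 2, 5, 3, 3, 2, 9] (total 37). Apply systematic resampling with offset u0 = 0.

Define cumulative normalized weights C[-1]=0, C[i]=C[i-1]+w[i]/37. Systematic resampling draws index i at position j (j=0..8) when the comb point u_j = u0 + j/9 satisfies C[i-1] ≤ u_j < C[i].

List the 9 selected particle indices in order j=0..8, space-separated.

C = [5/37, 11/37, 13/37, 15/37, 20/37, 23/37, 26/37, 28/37, 1]
j=0: u_0=0 ∈ [0, 5/37) → index 0
j=1: u_1=1/9 ∈ [0, 5/37) → index 0
j=2: u_2=2/9 ∈ [5/37, 11/37) → index 1
j=3: u_3=1/3 ∈ [11/37, 13/37) → index 2
j=4: u_4=4/9 ∈ [15/37, 20/37) → index 4
j=5: u_5=5/9 ∈ [20/37, 23/37) → index 5
j=6: u_6=2/3 ∈ [23/37, 26/37) → index 6
j=7: u_7=7/9 ∈ [28/37, 1) → index 8
j=8: u_8=8/9 ∈ [28/37, 1) → index 8

0 0 1 2 4 5 6 8 8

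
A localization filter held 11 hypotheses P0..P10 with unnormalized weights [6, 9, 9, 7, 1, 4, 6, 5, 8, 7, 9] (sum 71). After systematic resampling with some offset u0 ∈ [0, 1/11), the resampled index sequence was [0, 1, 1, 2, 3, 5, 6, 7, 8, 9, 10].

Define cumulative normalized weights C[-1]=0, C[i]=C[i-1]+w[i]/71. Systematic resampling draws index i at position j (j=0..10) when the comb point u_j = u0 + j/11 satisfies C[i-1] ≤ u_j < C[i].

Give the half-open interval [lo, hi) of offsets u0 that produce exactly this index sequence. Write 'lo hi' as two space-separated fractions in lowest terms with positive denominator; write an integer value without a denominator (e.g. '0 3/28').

C = [6/71, 15/71, 24/71, 31/71, 32/71, 36/71, 42/71, 47/71, 55/71, 62/71, 1]
j=0 picked index 0: u0 ∈ [0, 6/71)
j=1 picked index 1: u0 ∈ [-5/781, 94/781)
j=2 picked index 1: u0 ∈ [-76/781, 23/781)
j=3 picked index 2: u0 ∈ [-48/781, 51/781)
j=4 picked index 3: u0 ∈ [-20/781, 57/781)
j=5 picked index 5: u0 ∈ [-3/781, 41/781)
j=6 picked index 6: u0 ∈ [-30/781, 36/781)
j=7 picked index 7: u0 ∈ [-35/781, 20/781)
j=8 picked index 8: u0 ∈ [-51/781, 37/781)
j=9 picked index 9: u0 ∈ [-34/781, 43/781)
j=10 picked index 10: u0 ∈ [-28/781, 1/11)
intersection: [0, 20/781)

0 20/781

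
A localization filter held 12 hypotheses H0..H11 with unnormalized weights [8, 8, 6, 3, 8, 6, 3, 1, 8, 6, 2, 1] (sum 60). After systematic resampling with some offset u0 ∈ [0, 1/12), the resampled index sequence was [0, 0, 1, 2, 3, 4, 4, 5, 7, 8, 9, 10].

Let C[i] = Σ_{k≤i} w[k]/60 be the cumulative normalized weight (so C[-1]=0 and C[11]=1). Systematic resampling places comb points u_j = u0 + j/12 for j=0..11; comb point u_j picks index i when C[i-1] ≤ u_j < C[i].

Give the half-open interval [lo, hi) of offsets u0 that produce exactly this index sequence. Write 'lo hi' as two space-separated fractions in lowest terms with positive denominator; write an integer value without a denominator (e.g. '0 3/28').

C = [2/15, 4/15, 11/30, 5/12, 11/20, 13/20, 7/10, 43/60, 17/20, 19/20, 59/60, 1]
j=0 picked index 0: u0 ∈ [0, 2/15)
j=1 picked index 0: u0 ∈ [-1/12, 1/20)
j=2 picked index 1: u0 ∈ [-1/30, 1/10)
j=3 picked index 2: u0 ∈ [1/60, 7/60)
j=4 picked index 3: u0 ∈ [1/30, 1/12)
j=5 picked index 4: u0 ∈ [0, 2/15)
j=6 picked index 4: u0 ∈ [-1/12, 1/20)
j=7 picked index 5: u0 ∈ [-1/30, 1/15)
j=8 picked index 7: u0 ∈ [1/30, 1/20)
j=9 picked index 8: u0 ∈ [-1/30, 1/10)
j=10 picked index 9: u0 ∈ [1/60, 7/60)
j=11 picked index 10: u0 ∈ [1/30, 1/15)
intersection: [1/30, 1/20)

1/30 1/20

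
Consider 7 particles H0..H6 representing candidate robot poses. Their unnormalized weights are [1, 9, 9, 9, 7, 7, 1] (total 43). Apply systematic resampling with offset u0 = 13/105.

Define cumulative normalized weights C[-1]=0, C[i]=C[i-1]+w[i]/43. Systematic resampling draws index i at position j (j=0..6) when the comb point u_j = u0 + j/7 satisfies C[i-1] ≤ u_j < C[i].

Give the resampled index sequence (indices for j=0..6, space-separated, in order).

C = [1/43, 10/43, 19/43, 28/43, 35/43, 42/43, 1]
j=0: u_0=13/105 ∈ [1/43, 10/43) → index 1
j=1: u_1=4/15 ∈ [10/43, 19/43) → index 2
j=2: u_2=43/105 ∈ [10/43, 19/43) → index 2
j=3: u_3=58/105 ∈ [19/43, 28/43) → index 3
j=4: u_4=73/105 ∈ [28/43, 35/43) → index 4
j=5: u_5=88/105 ∈ [35/43, 42/43) → index 5
j=6: u_6=103/105 ∈ [42/43, 1) → index 6

1 2 2 3 4 5 6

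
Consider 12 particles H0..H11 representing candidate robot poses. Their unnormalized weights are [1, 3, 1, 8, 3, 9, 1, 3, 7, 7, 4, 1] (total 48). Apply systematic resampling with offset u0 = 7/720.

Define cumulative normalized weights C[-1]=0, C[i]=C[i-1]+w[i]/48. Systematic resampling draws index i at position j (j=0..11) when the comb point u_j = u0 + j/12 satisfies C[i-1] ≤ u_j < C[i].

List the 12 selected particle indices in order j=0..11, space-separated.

C = [1/48, 1/12, 5/48, 13/48, 1/3, 25/48, 13/24, 29/48, 3/4, 43/48, 47/48, 1]
j=0: u_0=7/720 ∈ [0, 1/48) → index 0
j=1: u_1=67/720 ∈ [1/12, 5/48) → index 2
j=2: u_2=127/720 ∈ [5/48, 13/48) → index 3
j=3: u_3=187/720 ∈ [5/48, 13/48) → index 3
j=4: u_4=247/720 ∈ [1/3, 25/48) → index 5
j=5: u_5=307/720 ∈ [1/3, 25/48) → index 5
j=6: u_6=367/720 ∈ [1/3, 25/48) → index 5
j=7: u_7=427/720 ∈ [13/24, 29/48) → index 7
j=8: u_8=487/720 ∈ [29/48, 3/4) → index 8
j=9: u_9=547/720 ∈ [3/4, 43/48) → index 9
j=10: u_10=607/720 ∈ [3/4, 43/48) → index 9
j=11: u_11=667/720 ∈ [43/48, 47/48) → index 10

0 2 3 3 5 5 5 7 8 9 9 10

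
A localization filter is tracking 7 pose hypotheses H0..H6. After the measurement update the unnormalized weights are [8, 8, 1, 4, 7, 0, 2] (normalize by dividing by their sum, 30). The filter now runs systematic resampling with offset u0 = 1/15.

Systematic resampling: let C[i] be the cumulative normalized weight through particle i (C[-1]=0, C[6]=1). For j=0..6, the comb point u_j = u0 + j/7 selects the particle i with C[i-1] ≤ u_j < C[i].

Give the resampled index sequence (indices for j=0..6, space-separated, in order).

0 0 1 1 3 4 4

C = [4/15, 8/15, 17/30, 7/10, 14/15, 14/15, 1]
j=0: u_0=1/15 ∈ [0, 4/15) → index 0
j=1: u_1=22/105 ∈ [0, 4/15) → index 0
j=2: u_2=37/105 ∈ [4/15, 8/15) → index 1
j=3: u_3=52/105 ∈ [4/15, 8/15) → index 1
j=4: u_4=67/105 ∈ [17/30, 7/10) → index 3
j=5: u_5=82/105 ∈ [7/10, 14/15) → index 4
j=6: u_6=97/105 ∈ [7/10, 14/15) → index 4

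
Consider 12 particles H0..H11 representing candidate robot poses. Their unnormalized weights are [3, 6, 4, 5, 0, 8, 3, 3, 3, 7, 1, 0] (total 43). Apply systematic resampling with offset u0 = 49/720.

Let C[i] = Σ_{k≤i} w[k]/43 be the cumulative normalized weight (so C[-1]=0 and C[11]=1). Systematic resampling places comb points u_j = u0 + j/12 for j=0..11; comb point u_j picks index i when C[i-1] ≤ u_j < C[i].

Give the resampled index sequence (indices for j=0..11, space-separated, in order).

0 1 2 3 3 5 5 6 7 9 9 10

C = [3/43, 9/43, 13/43, 18/43, 18/43, 26/43, 29/43, 32/43, 35/43, 42/43, 1, 1]
j=0: u_0=49/720 ∈ [0, 3/43) → index 0
j=1: u_1=109/720 ∈ [3/43, 9/43) → index 1
j=2: u_2=169/720 ∈ [9/43, 13/43) → index 2
j=3: u_3=229/720 ∈ [13/43, 18/43) → index 3
j=4: u_4=289/720 ∈ [13/43, 18/43) → index 3
j=5: u_5=349/720 ∈ [18/43, 26/43) → index 5
j=6: u_6=409/720 ∈ [18/43, 26/43) → index 5
j=7: u_7=469/720 ∈ [26/43, 29/43) → index 6
j=8: u_8=529/720 ∈ [29/43, 32/43) → index 7
j=9: u_9=589/720 ∈ [35/43, 42/43) → index 9
j=10: u_10=649/720 ∈ [35/43, 42/43) → index 9
j=11: u_11=709/720 ∈ [42/43, 1) → index 10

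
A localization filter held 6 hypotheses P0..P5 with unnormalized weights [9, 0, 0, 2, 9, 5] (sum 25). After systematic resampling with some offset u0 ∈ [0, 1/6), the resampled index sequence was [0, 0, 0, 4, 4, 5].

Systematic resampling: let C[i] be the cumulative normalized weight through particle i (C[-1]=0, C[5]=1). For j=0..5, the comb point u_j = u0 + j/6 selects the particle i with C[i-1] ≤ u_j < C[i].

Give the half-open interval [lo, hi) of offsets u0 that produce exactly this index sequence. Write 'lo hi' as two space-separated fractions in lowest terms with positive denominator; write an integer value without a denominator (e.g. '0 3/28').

C = [9/25, 9/25, 9/25, 11/25, 4/5, 1]
j=0 picked index 0: u0 ∈ [0, 9/25)
j=1 picked index 0: u0 ∈ [-1/6, 29/150)
j=2 picked index 0: u0 ∈ [-1/3, 2/75)
j=3 picked index 4: u0 ∈ [-3/50, 3/10)
j=4 picked index 4: u0 ∈ [-17/75, 2/15)
j=5 picked index 5: u0 ∈ [-1/30, 1/6)
intersection: [0, 2/75)

0 2/75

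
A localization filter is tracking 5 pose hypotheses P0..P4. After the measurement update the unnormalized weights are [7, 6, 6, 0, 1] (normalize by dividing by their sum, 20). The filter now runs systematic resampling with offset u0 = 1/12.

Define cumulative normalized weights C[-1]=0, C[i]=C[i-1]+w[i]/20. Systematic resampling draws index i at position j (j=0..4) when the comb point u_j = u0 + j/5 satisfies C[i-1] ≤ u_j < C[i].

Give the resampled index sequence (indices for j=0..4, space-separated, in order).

0 0 1 2 2

C = [7/20, 13/20, 19/20, 19/20, 1]
j=0: u_0=1/12 ∈ [0, 7/20) → index 0
j=1: u_1=17/60 ∈ [0, 7/20) → index 0
j=2: u_2=29/60 ∈ [7/20, 13/20) → index 1
j=3: u_3=41/60 ∈ [13/20, 19/20) → index 2
j=4: u_4=53/60 ∈ [13/20, 19/20) → index 2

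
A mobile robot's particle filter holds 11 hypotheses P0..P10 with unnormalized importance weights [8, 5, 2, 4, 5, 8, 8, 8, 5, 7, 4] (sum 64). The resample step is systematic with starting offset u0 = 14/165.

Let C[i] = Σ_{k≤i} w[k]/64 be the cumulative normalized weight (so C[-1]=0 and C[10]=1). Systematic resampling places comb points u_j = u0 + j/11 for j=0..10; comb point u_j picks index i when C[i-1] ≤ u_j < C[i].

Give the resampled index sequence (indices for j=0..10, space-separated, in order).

C = [1/8, 13/64, 15/64, 19/64, 3/8, 1/2, 5/8, 3/4, 53/64, 15/16, 1]
j=0: u_0=14/165 ∈ [0, 1/8) → index 0
j=1: u_1=29/165 ∈ [1/8, 13/64) → index 1
j=2: u_2=4/15 ∈ [15/64, 19/64) → index 3
j=3: u_3=59/165 ∈ [19/64, 3/8) → index 4
j=4: u_4=74/165 ∈ [3/8, 1/2) → index 5
j=5: u_5=89/165 ∈ [1/2, 5/8) → index 6
j=6: u_6=104/165 ∈ [5/8, 3/4) → index 7
j=7: u_7=119/165 ∈ [5/8, 3/4) → index 7
j=8: u_8=134/165 ∈ [3/4, 53/64) → index 8
j=9: u_9=149/165 ∈ [53/64, 15/16) → index 9
j=10: u_10=164/165 ∈ [15/16, 1) → index 10

0 1 3 4 5 6 7 7 8 9 10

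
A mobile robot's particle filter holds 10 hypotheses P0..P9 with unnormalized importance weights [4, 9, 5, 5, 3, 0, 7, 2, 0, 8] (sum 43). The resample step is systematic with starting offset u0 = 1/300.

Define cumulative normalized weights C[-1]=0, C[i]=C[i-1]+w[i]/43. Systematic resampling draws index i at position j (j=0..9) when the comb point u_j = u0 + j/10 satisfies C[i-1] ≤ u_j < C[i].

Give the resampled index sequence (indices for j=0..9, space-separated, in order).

C = [4/43, 13/43, 18/43, 23/43, 26/43, 26/43, 33/43, 35/43, 35/43, 1]
j=0: u_0=1/300 ∈ [0, 4/43) → index 0
j=1: u_1=31/300 ∈ [4/43, 13/43) → index 1
j=2: u_2=61/300 ∈ [4/43, 13/43) → index 1
j=3: u_3=91/300 ∈ [13/43, 18/43) → index 2
j=4: u_4=121/300 ∈ [13/43, 18/43) → index 2
j=5: u_5=151/300 ∈ [18/43, 23/43) → index 3
j=6: u_6=181/300 ∈ [23/43, 26/43) → index 4
j=7: u_7=211/300 ∈ [26/43, 33/43) → index 6
j=8: u_8=241/300 ∈ [33/43, 35/43) → index 7
j=9: u_9=271/300 ∈ [35/43, 1) → index 9

0 1 1 2 2 3 4 6 7 9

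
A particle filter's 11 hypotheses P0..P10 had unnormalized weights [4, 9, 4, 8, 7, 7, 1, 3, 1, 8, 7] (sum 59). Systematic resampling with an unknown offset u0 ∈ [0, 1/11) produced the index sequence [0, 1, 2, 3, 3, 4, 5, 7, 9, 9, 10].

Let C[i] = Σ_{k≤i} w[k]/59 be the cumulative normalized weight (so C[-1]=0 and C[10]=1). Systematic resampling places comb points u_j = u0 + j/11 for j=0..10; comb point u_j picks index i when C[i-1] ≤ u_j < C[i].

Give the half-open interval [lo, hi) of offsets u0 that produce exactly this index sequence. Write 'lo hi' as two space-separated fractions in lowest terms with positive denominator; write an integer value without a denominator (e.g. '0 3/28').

C = [4/59, 13/59, 17/59, 25/59, 32/59, 39/59, 40/59, 43/59, 44/59, 52/59, 1]
j=0 picked index 0: u0 ∈ [0, 4/59)
j=1 picked index 1: u0 ∈ [-15/649, 84/649)
j=2 picked index 2: u0 ∈ [25/649, 69/649)
j=3 picked index 3: u0 ∈ [10/649, 98/649)
j=4 picked index 3: u0 ∈ [-49/649, 39/649)
j=5 picked index 4: u0 ∈ [-20/649, 57/649)
j=6 picked index 5: u0 ∈ [-2/649, 75/649)
j=7 picked index 7: u0 ∈ [27/649, 60/649)
j=8 picked index 9: u0 ∈ [12/649, 100/649)
j=9 picked index 9: u0 ∈ [-47/649, 41/649)
j=10 picked index 10: u0 ∈ [-18/649, 1/11)
intersection: [27/649, 39/649)

27/649 39/649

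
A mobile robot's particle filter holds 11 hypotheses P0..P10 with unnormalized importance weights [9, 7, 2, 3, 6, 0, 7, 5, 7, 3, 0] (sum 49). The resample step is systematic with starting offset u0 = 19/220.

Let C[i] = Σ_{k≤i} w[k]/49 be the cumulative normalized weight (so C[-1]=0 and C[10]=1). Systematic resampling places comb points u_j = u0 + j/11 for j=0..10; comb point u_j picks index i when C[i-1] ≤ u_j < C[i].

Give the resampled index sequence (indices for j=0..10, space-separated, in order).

C = [9/49, 16/49, 18/49, 3/7, 27/49, 27/49, 34/49, 39/49, 46/49, 1, 1]
j=0: u_0=19/220 ∈ [0, 9/49) → index 0
j=1: u_1=39/220 ∈ [0, 9/49) → index 0
j=2: u_2=59/220 ∈ [9/49, 16/49) → index 1
j=3: u_3=79/220 ∈ [16/49, 18/49) → index 2
j=4: u_4=9/20 ∈ [3/7, 27/49) → index 4
j=5: u_5=119/220 ∈ [3/7, 27/49) → index 4
j=6: u_6=139/220 ∈ [27/49, 34/49) → index 6
j=7: u_7=159/220 ∈ [34/49, 39/49) → index 7
j=8: u_8=179/220 ∈ [39/49, 46/49) → index 8
j=9: u_9=199/220 ∈ [39/49, 46/49) → index 8
j=10: u_10=219/220 ∈ [46/49, 1) → index 9

0 0 1 2 4 4 6 7 8 8 9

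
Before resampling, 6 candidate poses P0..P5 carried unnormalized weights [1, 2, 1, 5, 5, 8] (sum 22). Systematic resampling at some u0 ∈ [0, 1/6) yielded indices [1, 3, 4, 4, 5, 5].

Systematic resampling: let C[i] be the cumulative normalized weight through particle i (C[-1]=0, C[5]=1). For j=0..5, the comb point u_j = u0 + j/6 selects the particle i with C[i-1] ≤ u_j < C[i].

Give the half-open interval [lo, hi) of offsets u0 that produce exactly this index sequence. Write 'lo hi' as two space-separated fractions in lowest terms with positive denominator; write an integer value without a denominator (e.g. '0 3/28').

C = [1/22, 3/22, 2/11, 9/22, 7/11, 1]
j=0 picked index 1: u0 ∈ [1/22, 3/22)
j=1 picked index 3: u0 ∈ [1/66, 8/33)
j=2 picked index 4: u0 ∈ [5/66, 10/33)
j=3 picked index 4: u0 ∈ [-1/11, 3/22)
j=4 picked index 5: u0 ∈ [-1/33, 1/3)
j=5 picked index 5: u0 ∈ [-13/66, 1/6)
intersection: [5/66, 3/22)

5/66 3/22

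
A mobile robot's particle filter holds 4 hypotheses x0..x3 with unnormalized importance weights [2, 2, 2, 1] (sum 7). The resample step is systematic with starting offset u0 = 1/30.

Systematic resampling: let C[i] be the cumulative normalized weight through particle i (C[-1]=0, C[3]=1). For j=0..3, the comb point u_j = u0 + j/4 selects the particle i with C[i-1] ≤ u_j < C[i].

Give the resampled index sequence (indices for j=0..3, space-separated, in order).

0 0 1 2

C = [2/7, 4/7, 6/7, 1]
j=0: u_0=1/30 ∈ [0, 2/7) → index 0
j=1: u_1=17/60 ∈ [0, 2/7) → index 0
j=2: u_2=8/15 ∈ [2/7, 4/7) → index 1
j=3: u_3=47/60 ∈ [4/7, 6/7) → index 2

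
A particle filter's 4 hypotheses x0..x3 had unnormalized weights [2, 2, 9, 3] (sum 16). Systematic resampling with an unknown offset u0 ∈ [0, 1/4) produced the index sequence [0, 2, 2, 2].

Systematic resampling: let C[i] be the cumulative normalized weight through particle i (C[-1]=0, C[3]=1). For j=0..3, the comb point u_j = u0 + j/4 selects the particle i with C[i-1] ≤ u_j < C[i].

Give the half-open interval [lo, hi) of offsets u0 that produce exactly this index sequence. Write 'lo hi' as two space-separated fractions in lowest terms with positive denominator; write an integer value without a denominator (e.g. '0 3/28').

0 1/16

C = [1/8, 1/4, 13/16, 1]
j=0 picked index 0: u0 ∈ [0, 1/8)
j=1 picked index 2: u0 ∈ [0, 9/16)
j=2 picked index 2: u0 ∈ [-1/4, 5/16)
j=3 picked index 2: u0 ∈ [-1/2, 1/16)
intersection: [0, 1/16)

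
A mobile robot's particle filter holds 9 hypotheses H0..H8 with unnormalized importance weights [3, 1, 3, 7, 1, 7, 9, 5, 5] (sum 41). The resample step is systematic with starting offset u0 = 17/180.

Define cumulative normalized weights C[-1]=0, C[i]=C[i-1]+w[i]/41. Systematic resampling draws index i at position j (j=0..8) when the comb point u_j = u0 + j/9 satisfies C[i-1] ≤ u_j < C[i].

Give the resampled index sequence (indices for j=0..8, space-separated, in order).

1 3 3 5 6 6 7 7 8

C = [3/41, 4/41, 7/41, 14/41, 15/41, 22/41, 31/41, 36/41, 1]
j=0: u_0=17/180 ∈ [3/41, 4/41) → index 1
j=1: u_1=37/180 ∈ [7/41, 14/41) → index 3
j=2: u_2=19/60 ∈ [7/41, 14/41) → index 3
j=3: u_3=77/180 ∈ [15/41, 22/41) → index 5
j=4: u_4=97/180 ∈ [22/41, 31/41) → index 6
j=5: u_5=13/20 ∈ [22/41, 31/41) → index 6
j=6: u_6=137/180 ∈ [31/41, 36/41) → index 7
j=7: u_7=157/180 ∈ [31/41, 36/41) → index 7
j=8: u_8=59/60 ∈ [36/41, 1) → index 8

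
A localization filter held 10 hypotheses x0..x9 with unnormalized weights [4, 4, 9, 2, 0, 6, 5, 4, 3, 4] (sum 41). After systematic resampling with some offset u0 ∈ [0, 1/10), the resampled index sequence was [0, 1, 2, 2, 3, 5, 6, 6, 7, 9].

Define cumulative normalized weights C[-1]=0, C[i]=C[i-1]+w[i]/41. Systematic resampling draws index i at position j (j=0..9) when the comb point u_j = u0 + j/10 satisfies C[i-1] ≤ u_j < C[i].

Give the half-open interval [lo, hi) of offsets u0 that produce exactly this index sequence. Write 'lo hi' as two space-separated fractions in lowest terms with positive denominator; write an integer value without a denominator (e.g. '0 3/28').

C = [4/41, 8/41, 17/41, 19/41, 19/41, 25/41, 30/41, 34/41, 37/41, 1]
j=0 picked index 0: u0 ∈ [0, 4/41)
j=1 picked index 1: u0 ∈ [-1/410, 39/410)
j=2 picked index 2: u0 ∈ [-1/205, 44/205)
j=3 picked index 2: u0 ∈ [-43/410, 47/410)
j=4 picked index 3: u0 ∈ [3/205, 13/205)
j=5 picked index 5: u0 ∈ [-3/82, 9/82)
j=6 picked index 6: u0 ∈ [2/205, 27/205)
j=7 picked index 6: u0 ∈ [-37/410, 13/410)
j=8 picked index 7: u0 ∈ [-14/205, 6/205)
j=9 picked index 9: u0 ∈ [1/410, 1/10)
intersection: [3/205, 6/205)

3/205 6/205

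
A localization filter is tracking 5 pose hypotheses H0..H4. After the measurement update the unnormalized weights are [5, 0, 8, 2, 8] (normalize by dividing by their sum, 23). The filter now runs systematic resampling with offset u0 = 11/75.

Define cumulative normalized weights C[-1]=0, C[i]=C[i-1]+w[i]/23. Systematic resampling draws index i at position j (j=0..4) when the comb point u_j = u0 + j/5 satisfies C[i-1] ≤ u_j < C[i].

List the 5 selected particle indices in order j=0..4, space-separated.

0 2 2 4 4

C = [5/23, 5/23, 13/23, 15/23, 1]
j=0: u_0=11/75 ∈ [0, 5/23) → index 0
j=1: u_1=26/75 ∈ [5/23, 13/23) → index 2
j=2: u_2=41/75 ∈ [5/23, 13/23) → index 2
j=3: u_3=56/75 ∈ [15/23, 1) → index 4
j=4: u_4=71/75 ∈ [15/23, 1) → index 4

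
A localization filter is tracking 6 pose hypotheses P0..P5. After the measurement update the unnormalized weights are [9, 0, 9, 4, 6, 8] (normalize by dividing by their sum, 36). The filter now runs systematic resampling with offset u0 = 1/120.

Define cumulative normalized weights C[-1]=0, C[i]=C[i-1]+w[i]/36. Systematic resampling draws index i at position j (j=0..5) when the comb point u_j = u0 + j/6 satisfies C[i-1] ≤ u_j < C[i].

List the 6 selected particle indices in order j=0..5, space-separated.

C = [1/4, 1/4, 1/2, 11/18, 7/9, 1]
j=0: u_0=1/120 ∈ [0, 1/4) → index 0
j=1: u_1=7/40 ∈ [0, 1/4) → index 0
j=2: u_2=41/120 ∈ [1/4, 1/2) → index 2
j=3: u_3=61/120 ∈ [1/2, 11/18) → index 3
j=4: u_4=27/40 ∈ [11/18, 7/9) → index 4
j=5: u_5=101/120 ∈ [7/9, 1) → index 5

0 0 2 3 4 5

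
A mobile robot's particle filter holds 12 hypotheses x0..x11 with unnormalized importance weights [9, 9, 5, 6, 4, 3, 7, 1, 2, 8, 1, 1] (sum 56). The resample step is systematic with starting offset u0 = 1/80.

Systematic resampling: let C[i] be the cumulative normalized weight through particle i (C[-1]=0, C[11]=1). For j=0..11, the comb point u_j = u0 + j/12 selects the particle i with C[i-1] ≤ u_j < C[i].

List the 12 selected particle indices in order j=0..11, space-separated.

0 0 1 1 2 3 3 5 6 6 9 9

C = [9/56, 9/28, 23/56, 29/56, 33/56, 9/14, 43/56, 11/14, 23/28, 27/28, 55/56, 1]
j=0: u_0=1/80 ∈ [0, 9/56) → index 0
j=1: u_1=23/240 ∈ [0, 9/56) → index 0
j=2: u_2=43/240 ∈ [9/56, 9/28) → index 1
j=3: u_3=21/80 ∈ [9/56, 9/28) → index 1
j=4: u_4=83/240 ∈ [9/28, 23/56) → index 2
j=5: u_5=103/240 ∈ [23/56, 29/56) → index 3
j=6: u_6=41/80 ∈ [23/56, 29/56) → index 3
j=7: u_7=143/240 ∈ [33/56, 9/14) → index 5
j=8: u_8=163/240 ∈ [9/14, 43/56) → index 6
j=9: u_9=61/80 ∈ [9/14, 43/56) → index 6
j=10: u_10=203/240 ∈ [23/28, 27/28) → index 9
j=11: u_11=223/240 ∈ [23/28, 27/28) → index 9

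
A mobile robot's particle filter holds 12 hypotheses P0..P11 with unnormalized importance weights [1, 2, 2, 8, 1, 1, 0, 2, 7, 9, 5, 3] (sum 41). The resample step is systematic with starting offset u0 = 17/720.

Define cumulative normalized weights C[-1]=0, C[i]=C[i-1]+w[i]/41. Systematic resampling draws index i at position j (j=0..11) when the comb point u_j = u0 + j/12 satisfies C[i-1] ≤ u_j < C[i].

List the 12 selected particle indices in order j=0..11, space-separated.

C = [1/41, 3/41, 5/41, 13/41, 14/41, 15/41, 15/41, 17/41, 24/41, 33/41, 38/41, 1]
j=0: u_0=17/720 ∈ [0, 1/41) → index 0
j=1: u_1=77/720 ∈ [3/41, 5/41) → index 2
j=2: u_2=137/720 ∈ [5/41, 13/41) → index 3
j=3: u_3=197/720 ∈ [5/41, 13/41) → index 3
j=4: u_4=257/720 ∈ [14/41, 15/41) → index 5
j=5: u_5=317/720 ∈ [17/41, 24/41) → index 8
j=6: u_6=377/720 ∈ [17/41, 24/41) → index 8
j=7: u_7=437/720 ∈ [24/41, 33/41) → index 9
j=8: u_8=497/720 ∈ [24/41, 33/41) → index 9
j=9: u_9=557/720 ∈ [24/41, 33/41) → index 9
j=10: u_10=617/720 ∈ [33/41, 38/41) → index 10
j=11: u_11=677/720 ∈ [38/41, 1) → index 11

0 2 3 3 5 8 8 9 9 9 10 11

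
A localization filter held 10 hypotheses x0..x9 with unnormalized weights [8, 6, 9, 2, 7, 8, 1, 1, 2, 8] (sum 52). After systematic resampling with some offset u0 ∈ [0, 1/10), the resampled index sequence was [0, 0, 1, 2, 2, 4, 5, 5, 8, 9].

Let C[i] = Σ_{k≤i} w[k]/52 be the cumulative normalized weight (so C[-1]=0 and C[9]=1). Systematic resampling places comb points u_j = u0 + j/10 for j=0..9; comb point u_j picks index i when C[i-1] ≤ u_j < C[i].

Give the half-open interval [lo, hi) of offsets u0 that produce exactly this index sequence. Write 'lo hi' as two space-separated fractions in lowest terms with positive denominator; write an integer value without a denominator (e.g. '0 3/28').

1/65 11/260

C = [2/13, 7/26, 23/52, 25/52, 8/13, 10/13, 41/52, 21/26, 11/13, 1]
j=0 picked index 0: u0 ∈ [0, 2/13)
j=1 picked index 0: u0 ∈ [-1/10, 7/130)
j=2 picked index 1: u0 ∈ [-3/65, 9/130)
j=3 picked index 2: u0 ∈ [-2/65, 37/260)
j=4 picked index 2: u0 ∈ [-17/130, 11/260)
j=5 picked index 4: u0 ∈ [-1/52, 3/26)
j=6 picked index 5: u0 ∈ [1/65, 11/65)
j=7 picked index 5: u0 ∈ [-11/130, 9/130)
j=8 picked index 8: u0 ∈ [1/130, 3/65)
j=9 picked index 9: u0 ∈ [-7/130, 1/10)
intersection: [1/65, 11/260)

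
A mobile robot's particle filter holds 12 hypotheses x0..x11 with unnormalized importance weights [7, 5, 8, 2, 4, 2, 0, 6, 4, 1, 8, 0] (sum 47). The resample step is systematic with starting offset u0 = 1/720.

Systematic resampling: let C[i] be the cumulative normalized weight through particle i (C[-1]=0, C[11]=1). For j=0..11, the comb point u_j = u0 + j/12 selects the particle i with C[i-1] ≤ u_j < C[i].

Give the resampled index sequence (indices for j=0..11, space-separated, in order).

0 0 1 1 2 2 4 5 7 8 10 10

C = [7/47, 12/47, 20/47, 22/47, 26/47, 28/47, 28/47, 34/47, 38/47, 39/47, 1, 1]
j=0: u_0=1/720 ∈ [0, 7/47) → index 0
j=1: u_1=61/720 ∈ [0, 7/47) → index 0
j=2: u_2=121/720 ∈ [7/47, 12/47) → index 1
j=3: u_3=181/720 ∈ [7/47, 12/47) → index 1
j=4: u_4=241/720 ∈ [12/47, 20/47) → index 2
j=5: u_5=301/720 ∈ [12/47, 20/47) → index 2
j=6: u_6=361/720 ∈ [22/47, 26/47) → index 4
j=7: u_7=421/720 ∈ [26/47, 28/47) → index 5
j=8: u_8=481/720 ∈ [28/47, 34/47) → index 7
j=9: u_9=541/720 ∈ [34/47, 38/47) → index 8
j=10: u_10=601/720 ∈ [39/47, 1) → index 10
j=11: u_11=661/720 ∈ [39/47, 1) → index 10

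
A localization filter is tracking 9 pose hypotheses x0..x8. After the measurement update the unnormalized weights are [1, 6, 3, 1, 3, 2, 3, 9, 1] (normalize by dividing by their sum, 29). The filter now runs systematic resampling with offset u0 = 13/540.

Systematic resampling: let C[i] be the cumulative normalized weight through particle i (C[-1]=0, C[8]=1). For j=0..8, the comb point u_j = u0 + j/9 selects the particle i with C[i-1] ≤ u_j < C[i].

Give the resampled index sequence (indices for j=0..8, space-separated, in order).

0 1 2 3 4 6 7 7 7

C = [1/29, 7/29, 10/29, 11/29, 14/29, 16/29, 19/29, 28/29, 1]
j=0: u_0=13/540 ∈ [0, 1/29) → index 0
j=1: u_1=73/540 ∈ [1/29, 7/29) → index 1
j=2: u_2=133/540 ∈ [7/29, 10/29) → index 2
j=3: u_3=193/540 ∈ [10/29, 11/29) → index 3
j=4: u_4=253/540 ∈ [11/29, 14/29) → index 4
j=5: u_5=313/540 ∈ [16/29, 19/29) → index 6
j=6: u_6=373/540 ∈ [19/29, 28/29) → index 7
j=7: u_7=433/540 ∈ [19/29, 28/29) → index 7
j=8: u_8=493/540 ∈ [19/29, 28/29) → index 7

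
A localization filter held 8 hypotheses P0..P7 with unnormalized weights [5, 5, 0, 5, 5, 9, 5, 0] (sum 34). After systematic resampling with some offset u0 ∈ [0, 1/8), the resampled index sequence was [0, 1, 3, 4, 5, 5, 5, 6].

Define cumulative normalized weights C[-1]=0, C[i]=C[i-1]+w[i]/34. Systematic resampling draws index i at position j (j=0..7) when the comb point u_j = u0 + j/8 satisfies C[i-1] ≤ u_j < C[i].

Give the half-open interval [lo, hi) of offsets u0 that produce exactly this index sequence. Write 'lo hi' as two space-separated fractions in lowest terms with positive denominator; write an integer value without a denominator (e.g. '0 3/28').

C = [5/34, 5/17, 5/17, 15/34, 10/17, 29/34, 1, 1]
j=0 picked index 0: u0 ∈ [0, 5/34)
j=1 picked index 1: u0 ∈ [3/136, 23/136)
j=2 picked index 3: u0 ∈ [3/68, 13/68)
j=3 picked index 4: u0 ∈ [9/136, 29/136)
j=4 picked index 5: u0 ∈ [3/34, 6/17)
j=5 picked index 5: u0 ∈ [-5/136, 31/136)
j=6 picked index 5: u0 ∈ [-11/68, 7/68)
j=7 picked index 6: u0 ∈ [-3/136, 1/8)
intersection: [3/34, 7/68)

3/34 7/68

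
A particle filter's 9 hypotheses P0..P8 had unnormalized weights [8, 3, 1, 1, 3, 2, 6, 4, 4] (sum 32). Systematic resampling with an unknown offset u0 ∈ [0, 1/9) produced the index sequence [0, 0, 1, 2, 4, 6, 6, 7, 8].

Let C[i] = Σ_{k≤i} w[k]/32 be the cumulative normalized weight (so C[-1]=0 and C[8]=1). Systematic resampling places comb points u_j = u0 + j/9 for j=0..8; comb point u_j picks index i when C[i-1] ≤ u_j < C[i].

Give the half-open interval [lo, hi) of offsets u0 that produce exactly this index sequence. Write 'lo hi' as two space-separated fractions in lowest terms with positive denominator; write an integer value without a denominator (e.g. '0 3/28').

1/36 1/24

C = [1/4, 11/32, 3/8, 13/32, 1/2, 9/16, 3/4, 7/8, 1]
j=0 picked index 0: u0 ∈ [0, 1/4)
j=1 picked index 0: u0 ∈ [-1/9, 5/36)
j=2 picked index 1: u0 ∈ [1/36, 35/288)
j=3 picked index 2: u0 ∈ [1/96, 1/24)
j=4 picked index 4: u0 ∈ [-11/288, 1/18)
j=5 picked index 6: u0 ∈ [1/144, 7/36)
j=6 picked index 6: u0 ∈ [-5/48, 1/12)
j=7 picked index 7: u0 ∈ [-1/36, 7/72)
j=8 picked index 8: u0 ∈ [-1/72, 1/9)
intersection: [1/36, 1/24)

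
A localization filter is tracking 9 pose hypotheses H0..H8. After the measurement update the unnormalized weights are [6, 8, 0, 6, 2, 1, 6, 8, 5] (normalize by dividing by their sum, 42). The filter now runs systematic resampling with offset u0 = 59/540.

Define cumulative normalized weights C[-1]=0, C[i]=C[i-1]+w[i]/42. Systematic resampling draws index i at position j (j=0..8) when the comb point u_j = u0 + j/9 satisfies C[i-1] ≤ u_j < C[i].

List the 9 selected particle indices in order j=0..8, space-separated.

0 1 1 3 6 6 7 8 8

C = [1/7, 1/3, 1/3, 10/21, 11/21, 23/42, 29/42, 37/42, 1]
j=0: u_0=59/540 ∈ [0, 1/7) → index 0
j=1: u_1=119/540 ∈ [1/7, 1/3) → index 1
j=2: u_2=179/540 ∈ [1/7, 1/3) → index 1
j=3: u_3=239/540 ∈ [1/3, 10/21) → index 3
j=4: u_4=299/540 ∈ [23/42, 29/42) → index 6
j=5: u_5=359/540 ∈ [23/42, 29/42) → index 6
j=6: u_6=419/540 ∈ [29/42, 37/42) → index 7
j=7: u_7=479/540 ∈ [37/42, 1) → index 8
j=8: u_8=539/540 ∈ [37/42, 1) → index 8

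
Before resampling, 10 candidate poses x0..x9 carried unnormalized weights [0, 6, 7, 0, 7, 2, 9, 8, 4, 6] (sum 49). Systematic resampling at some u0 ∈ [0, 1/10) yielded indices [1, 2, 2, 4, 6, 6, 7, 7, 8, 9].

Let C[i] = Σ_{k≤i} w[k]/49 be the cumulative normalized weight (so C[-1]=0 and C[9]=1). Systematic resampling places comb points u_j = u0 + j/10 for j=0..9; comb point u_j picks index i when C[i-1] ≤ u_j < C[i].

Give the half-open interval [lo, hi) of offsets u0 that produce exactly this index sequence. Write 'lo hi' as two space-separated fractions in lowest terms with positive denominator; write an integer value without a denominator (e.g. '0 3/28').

C = [0, 6/49, 13/49, 13/49, 20/49, 22/49, 31/49, 39/49, 43/49, 1]
j=0 picked index 1: u0 ∈ [0, 6/49)
j=1 picked index 2: u0 ∈ [11/490, 81/490)
j=2 picked index 2: u0 ∈ [-19/245, 16/245)
j=3 picked index 4: u0 ∈ [-17/490, 53/490)
j=4 picked index 6: u0 ∈ [12/245, 57/245)
j=5 picked index 6: u0 ∈ [-5/98, 13/98)
j=6 picked index 7: u0 ∈ [8/245, 48/245)
j=7 picked index 7: u0 ∈ [-33/490, 47/490)
j=8 picked index 8: u0 ∈ [-1/245, 19/245)
j=9 picked index 9: u0 ∈ [-11/490, 1/10)
intersection: [12/245, 16/245)

12/245 16/245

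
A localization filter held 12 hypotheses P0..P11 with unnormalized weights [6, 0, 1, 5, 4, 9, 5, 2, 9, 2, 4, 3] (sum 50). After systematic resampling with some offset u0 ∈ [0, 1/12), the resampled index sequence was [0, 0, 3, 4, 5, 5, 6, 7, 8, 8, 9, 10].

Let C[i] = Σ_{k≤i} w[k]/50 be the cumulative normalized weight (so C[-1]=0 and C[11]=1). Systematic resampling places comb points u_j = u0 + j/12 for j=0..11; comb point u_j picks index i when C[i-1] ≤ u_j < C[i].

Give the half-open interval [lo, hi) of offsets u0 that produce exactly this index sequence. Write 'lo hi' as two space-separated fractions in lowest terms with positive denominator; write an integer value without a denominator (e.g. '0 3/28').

C = [3/25, 3/25, 7/50, 6/25, 8/25, 1/2, 3/5, 16/25, 41/50, 43/50, 47/50, 1]
j=0 picked index 0: u0 ∈ [0, 3/25)
j=1 picked index 0: u0 ∈ [-1/12, 11/300)
j=2 picked index 3: u0 ∈ [-2/75, 11/150)
j=3 picked index 4: u0 ∈ [-1/100, 7/100)
j=4 picked index 5: u0 ∈ [-1/75, 1/6)
j=5 picked index 5: u0 ∈ [-29/300, 1/12)
j=6 picked index 6: u0 ∈ [0, 1/10)
j=7 picked index 7: u0 ∈ [1/60, 17/300)
j=8 picked index 8: u0 ∈ [-2/75, 23/150)
j=9 picked index 8: u0 ∈ [-11/100, 7/100)
j=10 picked index 9: u0 ∈ [-1/75, 2/75)
j=11 picked index 10: u0 ∈ [-17/300, 7/300)
intersection: [1/60, 7/300)

1/60 7/300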